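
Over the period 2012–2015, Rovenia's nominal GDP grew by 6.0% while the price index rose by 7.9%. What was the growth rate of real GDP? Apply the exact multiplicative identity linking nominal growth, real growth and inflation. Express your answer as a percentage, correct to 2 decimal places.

(1 + g_nom) = (1 + g_real)(1 + π), so g_real = 1.0600 / 1.0790 − 1 = -0.01761.

-1.76%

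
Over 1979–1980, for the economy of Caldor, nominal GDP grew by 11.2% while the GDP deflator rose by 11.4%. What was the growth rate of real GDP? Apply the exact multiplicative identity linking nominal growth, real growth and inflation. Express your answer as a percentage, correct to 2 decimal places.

(1 + g_nom) = (1 + g_real)(1 + π), so g_real = 1.1120 / 1.1140 − 1 = -0.00180.

-0.18%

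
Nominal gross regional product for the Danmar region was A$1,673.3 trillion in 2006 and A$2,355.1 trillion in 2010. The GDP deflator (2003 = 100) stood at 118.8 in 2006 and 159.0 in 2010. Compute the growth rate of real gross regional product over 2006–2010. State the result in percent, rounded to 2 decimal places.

5.16%

Deflate each year: 2006 → 1673.3/1.188 = 1408.50; 2010 → 2355.1/1.590 = 1481.19.
So real gross regional product changed by 1481.19/1408.50 − 1 = 0.0516, i.e. 5.16%.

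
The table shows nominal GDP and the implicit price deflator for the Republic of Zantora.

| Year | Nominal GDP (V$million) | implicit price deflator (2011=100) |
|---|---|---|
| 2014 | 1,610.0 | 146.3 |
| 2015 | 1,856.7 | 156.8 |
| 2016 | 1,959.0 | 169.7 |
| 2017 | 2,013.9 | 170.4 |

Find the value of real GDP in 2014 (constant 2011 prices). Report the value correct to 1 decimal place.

V$1,100.5 million

Real GDP 2014 = 1610.0 / 1.463 = 1100.48.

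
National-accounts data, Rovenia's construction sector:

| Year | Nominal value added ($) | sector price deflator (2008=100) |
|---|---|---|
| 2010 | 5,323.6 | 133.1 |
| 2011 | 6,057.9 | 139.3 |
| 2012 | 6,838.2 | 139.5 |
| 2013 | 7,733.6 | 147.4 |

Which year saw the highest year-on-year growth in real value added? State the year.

2012

2011: real = 6057.9/1.393 = 4348.82; growth vs 2010 (3999.70) = 8.73%.
2012: real = 6838.2/1.395 = 4901.94; growth vs 2011 (4348.82) = 12.72%.
2013: real = 7733.6/1.474 = 5246.68; growth vs 2012 (4901.94) = 7.03%.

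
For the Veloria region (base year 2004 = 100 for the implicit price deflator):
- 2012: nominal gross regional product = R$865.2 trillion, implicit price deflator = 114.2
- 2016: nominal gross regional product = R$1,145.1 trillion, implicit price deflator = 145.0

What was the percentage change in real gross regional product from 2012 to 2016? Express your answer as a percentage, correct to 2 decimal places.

Real gross regional product 2012 = 865.2 / 1.142 = 757.62.
Real gross regional product 2016 = 1145.1 / 1.450 = 789.72.
Real growth = 789.72 / 757.62 − 1 = 0.0424.

4.24%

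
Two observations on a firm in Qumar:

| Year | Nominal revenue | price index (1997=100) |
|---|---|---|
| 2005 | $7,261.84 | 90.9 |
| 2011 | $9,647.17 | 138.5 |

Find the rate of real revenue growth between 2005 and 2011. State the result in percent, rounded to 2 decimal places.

Deflate each year: 2005 → 7261.84/0.909 = 7988.82; 2011 → 9647.17/1.385 = 6965.47.
So real revenue changed by 6965.47/7988.82 − 1 = -0.1281, i.e. -12.81%.

-12.81%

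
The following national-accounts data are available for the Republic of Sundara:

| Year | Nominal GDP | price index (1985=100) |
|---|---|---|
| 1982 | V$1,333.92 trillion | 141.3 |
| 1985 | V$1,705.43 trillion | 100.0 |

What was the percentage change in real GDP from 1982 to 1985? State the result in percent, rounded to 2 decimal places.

Deflate each year: 1982 → 1333.92/1.413 = 944.03; 1985 → 1705.43/1.000 = 1705.43.
So real GDP changed by 1705.43/944.03 − 1 = 0.8065, i.e. 80.65%.

80.65%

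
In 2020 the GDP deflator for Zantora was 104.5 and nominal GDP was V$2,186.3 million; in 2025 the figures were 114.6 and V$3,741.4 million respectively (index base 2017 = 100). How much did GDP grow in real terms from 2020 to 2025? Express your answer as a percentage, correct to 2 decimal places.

Deflate each year: 2020 → 2186.3/1.045 = 2092.15; 2025 → 3741.4/1.146 = 3264.75.
So real GDP changed by 3264.75/2092.15 − 1 = 0.5605, i.e. 56.05%.

56.05%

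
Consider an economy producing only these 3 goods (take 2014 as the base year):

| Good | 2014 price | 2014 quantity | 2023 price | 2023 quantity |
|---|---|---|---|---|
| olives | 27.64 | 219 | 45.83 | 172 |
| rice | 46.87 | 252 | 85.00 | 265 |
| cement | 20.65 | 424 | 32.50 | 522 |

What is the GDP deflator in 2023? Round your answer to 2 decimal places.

Nominal GDP 2023 = 45.83·172 + 85.00·265 + 32.50·522 = 47372.76.
Real GDP 2023 (at 2014 prices) = 27.64·172 + 46.87·265 + 20.65·522 = 27953.93.
Deflator = Nominal/Real × 100 = 47372.76/27953.93 × 100 = 169.467.

169.47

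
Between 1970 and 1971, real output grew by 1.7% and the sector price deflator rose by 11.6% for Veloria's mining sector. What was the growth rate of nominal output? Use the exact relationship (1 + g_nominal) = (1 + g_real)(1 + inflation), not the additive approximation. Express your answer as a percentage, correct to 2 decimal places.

(1 + g_nom) = (1 + g_real)(1 + π) = 1.0170 × 1.1160 = 1.13497.

13.50%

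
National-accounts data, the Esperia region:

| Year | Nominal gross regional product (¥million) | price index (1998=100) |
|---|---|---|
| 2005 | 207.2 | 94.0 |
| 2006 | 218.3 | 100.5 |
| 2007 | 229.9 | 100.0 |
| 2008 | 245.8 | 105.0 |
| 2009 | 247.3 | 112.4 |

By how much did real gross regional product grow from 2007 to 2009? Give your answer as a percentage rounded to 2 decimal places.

-4.30%

Real gross regional product 2007 = 229.9/1.000 = 229.90.
Real gross regional product 2009 = 247.3/1.124 = 220.02.
Change = 220.02/229.90 − 1 = -0.0430.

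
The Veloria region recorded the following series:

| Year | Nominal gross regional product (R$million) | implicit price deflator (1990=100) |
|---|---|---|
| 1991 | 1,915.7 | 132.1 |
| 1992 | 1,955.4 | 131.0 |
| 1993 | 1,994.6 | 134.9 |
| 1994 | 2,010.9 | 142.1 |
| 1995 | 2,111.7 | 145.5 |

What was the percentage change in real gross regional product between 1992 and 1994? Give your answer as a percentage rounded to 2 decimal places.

-5.19%

Real gross regional product 1992 = 1955.4/1.310 = 1492.67.
Real gross regional product 1994 = 2010.9/1.421 = 1415.13.
Change = 1415.13/1492.67 − 1 = -0.0519.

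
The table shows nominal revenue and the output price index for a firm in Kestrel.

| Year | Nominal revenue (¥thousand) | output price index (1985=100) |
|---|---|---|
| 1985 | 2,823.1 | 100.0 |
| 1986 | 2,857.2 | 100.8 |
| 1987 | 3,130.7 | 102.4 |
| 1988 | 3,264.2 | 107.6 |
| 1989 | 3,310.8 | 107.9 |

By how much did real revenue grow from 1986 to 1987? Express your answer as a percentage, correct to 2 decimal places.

Real revenue 1986 = 2857.2/1.008 = 2834.52.
Real revenue 1987 = 3130.7/1.024 = 3057.32.
Change = 3057.32/2834.52 − 1 = 0.0786.

7.86%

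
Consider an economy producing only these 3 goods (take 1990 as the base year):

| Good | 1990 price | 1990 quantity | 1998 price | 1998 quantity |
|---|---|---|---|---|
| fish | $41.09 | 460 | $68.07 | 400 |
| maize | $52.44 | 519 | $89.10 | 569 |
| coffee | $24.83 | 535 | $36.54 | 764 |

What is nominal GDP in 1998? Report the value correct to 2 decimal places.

$105842.46

Nominal GDP 1998 = Σ (p_1998 × q_1998) = 68.07·400 + 89.10·569 + 36.54·764 = 105842.46.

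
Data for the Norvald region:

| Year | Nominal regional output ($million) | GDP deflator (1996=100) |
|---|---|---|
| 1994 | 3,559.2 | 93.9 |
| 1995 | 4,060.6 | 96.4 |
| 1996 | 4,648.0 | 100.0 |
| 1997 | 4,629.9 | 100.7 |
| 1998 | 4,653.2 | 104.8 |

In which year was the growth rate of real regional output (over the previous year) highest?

1995

1995: real = 4060.6/0.964 = 4212.24; growth vs 1994 (3790.42) = 11.13%.
1996: real = 4648.0/1.000 = 4648.00; growth vs 1995 (4212.24) = 10.35%.
1997: real = 4629.9/1.007 = 4597.72; growth vs 1996 (4648.00) = -1.08%.
1998: real = 4653.2/1.048 = 4440.08; growth vs 1997 (4597.72) = -3.43%.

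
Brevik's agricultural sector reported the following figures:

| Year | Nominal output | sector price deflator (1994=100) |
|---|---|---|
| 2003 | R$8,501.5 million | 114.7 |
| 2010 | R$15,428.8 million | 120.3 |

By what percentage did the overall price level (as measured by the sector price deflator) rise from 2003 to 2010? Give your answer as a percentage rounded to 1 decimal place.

4.9%

Price-level change = 120.3 / 114.7 − 1 = 0.0488.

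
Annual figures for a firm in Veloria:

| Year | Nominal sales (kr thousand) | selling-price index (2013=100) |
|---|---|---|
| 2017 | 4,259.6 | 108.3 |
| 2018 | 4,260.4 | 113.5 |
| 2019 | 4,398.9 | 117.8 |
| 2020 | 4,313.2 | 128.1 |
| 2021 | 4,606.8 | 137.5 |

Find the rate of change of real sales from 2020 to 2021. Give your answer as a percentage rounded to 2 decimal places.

Real sales 2020 = 4313.2/1.281 = 3367.06.
Real sales 2021 = 4606.8/1.375 = 3350.40.
Change = 3350.40/3367.06 − 1 = -0.0049.

-0.49%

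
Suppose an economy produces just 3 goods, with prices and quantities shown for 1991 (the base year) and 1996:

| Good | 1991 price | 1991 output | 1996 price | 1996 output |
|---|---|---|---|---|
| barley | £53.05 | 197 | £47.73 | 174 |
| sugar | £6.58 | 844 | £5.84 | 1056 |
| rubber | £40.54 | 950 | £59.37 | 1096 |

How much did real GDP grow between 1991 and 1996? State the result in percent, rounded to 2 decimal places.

11.18%

Real GDP 1991 = Nominal GDP 1991 = 53.05·197 + 6.58·844 + 40.54·950 = 54517.37.
Real GDP 1996 (at 1991 prices) = 53.05·174 + 6.58·1056 + 40.54·1096 = 60611.02.
Real growth = 60611.02/54517.37 − 1 = 0.1118.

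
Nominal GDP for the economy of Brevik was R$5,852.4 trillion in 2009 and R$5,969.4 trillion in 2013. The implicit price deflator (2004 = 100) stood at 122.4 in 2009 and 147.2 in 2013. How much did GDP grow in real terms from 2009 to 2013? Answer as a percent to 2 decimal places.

Real GDP 2009 = 5852.4 / 1.224 = 4781.37.
Real GDP 2013 = 5969.4 / 1.472 = 4055.30.
Real growth = 4055.30 / 4781.37 − 1 = -0.1519.

-15.19%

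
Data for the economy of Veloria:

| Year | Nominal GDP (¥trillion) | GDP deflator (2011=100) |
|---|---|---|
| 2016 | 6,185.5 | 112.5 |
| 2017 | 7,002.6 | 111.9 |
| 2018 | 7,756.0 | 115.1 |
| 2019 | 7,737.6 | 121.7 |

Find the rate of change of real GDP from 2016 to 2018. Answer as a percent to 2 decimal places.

Real GDP 2016 = 6185.5/1.125 = 5498.22.
Real GDP 2018 = 7756.0/1.151 = 6738.49.
Change = 6738.49/5498.22 − 1 = 0.2256.

22.56%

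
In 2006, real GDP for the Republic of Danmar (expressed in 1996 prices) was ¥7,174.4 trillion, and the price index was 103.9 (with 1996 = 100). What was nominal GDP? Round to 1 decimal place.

¥7,454.2 trillion

Nominal GDP = Real × (price index/100) = 7174.4 × 1.039 = 7454.20.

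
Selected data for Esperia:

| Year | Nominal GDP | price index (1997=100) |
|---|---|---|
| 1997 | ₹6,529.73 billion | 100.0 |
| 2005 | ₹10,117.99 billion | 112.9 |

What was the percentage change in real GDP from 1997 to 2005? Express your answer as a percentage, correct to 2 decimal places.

37.25%

Deflate each year: 1997 → 6529.73/1.000 = 6529.73; 2005 → 10117.99/1.129 = 8961.90.
So real GDP changed by 8961.90/6529.73 − 1 = 0.3725, i.e. 37.25%.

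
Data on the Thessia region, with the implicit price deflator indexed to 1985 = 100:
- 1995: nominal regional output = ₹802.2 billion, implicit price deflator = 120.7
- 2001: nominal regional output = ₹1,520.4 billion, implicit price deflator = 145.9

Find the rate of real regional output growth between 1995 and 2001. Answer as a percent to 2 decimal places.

56.79%

Deflate each year: 1995 → 802.2/1.207 = 664.62; 2001 → 1520.4/1.459 = 1042.08.
So real regional output changed by 1042.08/664.62 − 1 = 0.5679, i.e. 56.79%.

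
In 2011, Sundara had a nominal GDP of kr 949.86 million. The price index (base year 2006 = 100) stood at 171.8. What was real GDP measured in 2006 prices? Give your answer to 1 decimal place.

Real GDP = Nominal / (price index/100) = 949.86 / 1.718 = 552.89.

kr 552.9 million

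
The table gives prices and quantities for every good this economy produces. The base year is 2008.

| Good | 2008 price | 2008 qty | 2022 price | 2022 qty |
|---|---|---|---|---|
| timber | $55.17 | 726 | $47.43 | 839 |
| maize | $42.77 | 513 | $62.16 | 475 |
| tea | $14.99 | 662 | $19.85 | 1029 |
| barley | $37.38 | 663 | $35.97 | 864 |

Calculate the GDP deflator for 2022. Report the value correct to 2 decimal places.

105.68

Nominal GDP 2022 = 47.43·839 + 62.16·475 + 19.85·1029 + 35.97·864 = 120823.50.
Real GDP 2022 (at 2008 prices) = 55.17·839 + 42.77·475 + 14.99·1029 + 37.38·864 = 114324.41.
Deflator = Nominal/Real × 100 = 120823.50/114324.41 × 100 = 105.685.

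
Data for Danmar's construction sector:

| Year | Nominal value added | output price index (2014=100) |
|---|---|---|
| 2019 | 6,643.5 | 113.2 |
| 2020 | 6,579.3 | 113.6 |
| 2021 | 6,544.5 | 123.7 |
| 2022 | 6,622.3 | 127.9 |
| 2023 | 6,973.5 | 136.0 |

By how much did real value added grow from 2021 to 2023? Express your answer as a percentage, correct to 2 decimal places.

Real value added 2021 = 6544.5/1.237 = 5290.62.
Real value added 2023 = 6973.5/1.360 = 5127.57.
Change = 5127.57/5290.62 − 1 = -0.0308.

-3.08%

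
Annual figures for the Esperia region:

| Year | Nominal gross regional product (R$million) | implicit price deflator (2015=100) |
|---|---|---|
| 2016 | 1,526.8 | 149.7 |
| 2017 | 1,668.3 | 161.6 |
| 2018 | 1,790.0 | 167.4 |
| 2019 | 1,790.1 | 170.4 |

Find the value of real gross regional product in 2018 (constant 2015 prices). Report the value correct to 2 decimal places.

R$1,069.30 million

Real gross regional product 2018 = 1790.0 / 1.674 = 1069.30.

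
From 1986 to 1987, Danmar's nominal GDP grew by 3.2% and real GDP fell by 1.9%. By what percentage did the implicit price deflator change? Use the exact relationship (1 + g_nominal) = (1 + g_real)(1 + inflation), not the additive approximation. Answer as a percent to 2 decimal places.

5.20%

(1 + g_nom) = (1 + g_real)(1 + π), so π = 1.0320 / 0.9810 − 1 = 0.05199.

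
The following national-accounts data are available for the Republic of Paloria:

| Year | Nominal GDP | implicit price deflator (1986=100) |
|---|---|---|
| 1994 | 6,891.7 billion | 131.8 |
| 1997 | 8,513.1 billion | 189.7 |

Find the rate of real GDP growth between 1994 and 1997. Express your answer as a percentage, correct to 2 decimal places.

Deflate each year: 1994 → 6891.7/1.318 = 5228.91; 1997 → 8513.1/1.897 = 4487.66.
So real GDP changed by 4487.66/5228.91 − 1 = -0.1418, i.e. -14.18%.

-14.18%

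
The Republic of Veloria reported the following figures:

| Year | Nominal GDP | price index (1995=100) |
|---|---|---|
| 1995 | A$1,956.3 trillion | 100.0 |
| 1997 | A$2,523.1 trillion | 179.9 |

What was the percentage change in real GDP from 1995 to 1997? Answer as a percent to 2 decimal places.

-28.31%

Deflate each year: 1995 → 1956.3/1.000 = 1956.30; 1997 → 2523.1/1.799 = 1402.50.
So real GDP changed by 1402.50/1956.30 − 1 = -0.2831, i.e. -28.31%.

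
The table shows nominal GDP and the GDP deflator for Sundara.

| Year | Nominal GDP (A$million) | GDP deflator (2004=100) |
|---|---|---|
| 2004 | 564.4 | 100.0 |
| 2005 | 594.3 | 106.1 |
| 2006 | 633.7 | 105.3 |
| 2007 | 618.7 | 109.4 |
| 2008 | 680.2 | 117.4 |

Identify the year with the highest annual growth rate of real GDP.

2005: real = 594.3/1.061 = 560.13; growth vs 2004 (564.40) = -0.76%.
2006: real = 633.7/1.053 = 601.80; growth vs 2005 (560.13) = 7.44%.
2007: real = 618.7/1.094 = 565.54; growth vs 2006 (601.80) = -6.03%.
2008: real = 680.2/1.174 = 579.39; growth vs 2007 (565.54) = 2.45%.

2006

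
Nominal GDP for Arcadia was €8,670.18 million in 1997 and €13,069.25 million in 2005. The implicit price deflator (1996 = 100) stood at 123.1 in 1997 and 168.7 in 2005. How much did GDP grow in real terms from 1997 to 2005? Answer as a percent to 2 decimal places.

Real GDP 1997 = 8670.18 / 1.231 = 7043.20.
Real GDP 2005 = 13069.25 / 1.687 = 7747.04.
Real growth = 7747.04 / 7043.20 − 1 = 0.0999.

9.99%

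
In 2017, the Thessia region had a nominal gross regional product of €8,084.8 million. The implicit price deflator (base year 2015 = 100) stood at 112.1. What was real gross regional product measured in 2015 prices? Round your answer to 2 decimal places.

Real gross regional product = Nominal / (implicit price deflator/100) = 8084.8 / 1.121 = 7212.13.

€7,212.13 million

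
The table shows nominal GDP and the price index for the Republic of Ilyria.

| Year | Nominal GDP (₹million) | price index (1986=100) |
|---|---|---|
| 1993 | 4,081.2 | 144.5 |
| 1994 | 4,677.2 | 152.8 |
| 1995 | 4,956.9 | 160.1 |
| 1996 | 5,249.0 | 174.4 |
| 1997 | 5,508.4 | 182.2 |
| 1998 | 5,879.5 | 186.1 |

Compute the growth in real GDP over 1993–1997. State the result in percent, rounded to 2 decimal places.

Real GDP 1993 = 4081.2/1.445 = 2824.36.
Real GDP 1997 = 5508.4/1.822 = 3023.27.
Change = 3023.27/2824.36 − 1 = 0.0704.

7.04%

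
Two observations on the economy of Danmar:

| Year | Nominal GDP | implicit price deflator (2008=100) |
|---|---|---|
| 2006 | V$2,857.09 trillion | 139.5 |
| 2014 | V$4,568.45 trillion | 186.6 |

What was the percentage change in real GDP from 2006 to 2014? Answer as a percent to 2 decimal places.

Deflate each year: 2006 → 2857.09/1.395 = 2048.09; 2014 → 4568.45/1.866 = 2448.26.
So real GDP changed by 2448.26/2048.09 − 1 = 0.1954, i.e. 19.54%.

19.54%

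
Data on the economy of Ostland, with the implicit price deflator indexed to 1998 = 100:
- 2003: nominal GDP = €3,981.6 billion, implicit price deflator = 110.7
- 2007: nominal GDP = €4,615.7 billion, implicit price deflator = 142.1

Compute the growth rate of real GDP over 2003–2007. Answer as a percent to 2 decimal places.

-9.69%

Deflate each year: 2003 → 3981.6/1.107 = 3596.75; 2007 → 4615.7/1.421 = 3248.21.
So real GDP changed by 3248.21/3596.75 − 1 = -0.0969, i.e. -9.69%.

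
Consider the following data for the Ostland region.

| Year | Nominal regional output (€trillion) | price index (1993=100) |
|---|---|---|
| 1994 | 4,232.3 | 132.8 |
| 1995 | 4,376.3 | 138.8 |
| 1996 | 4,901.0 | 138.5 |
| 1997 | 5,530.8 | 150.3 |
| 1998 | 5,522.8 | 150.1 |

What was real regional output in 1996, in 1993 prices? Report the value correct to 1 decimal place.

€3,538.6 trillion

Real regional output 1996 = 4901.0 / 1.385 = 3538.63.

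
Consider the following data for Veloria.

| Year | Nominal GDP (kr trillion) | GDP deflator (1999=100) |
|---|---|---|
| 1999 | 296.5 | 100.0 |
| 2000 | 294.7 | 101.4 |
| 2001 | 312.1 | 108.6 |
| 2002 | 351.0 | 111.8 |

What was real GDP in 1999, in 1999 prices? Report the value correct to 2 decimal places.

Real GDP 1999 = 296.5 / 1.000 = 296.50.

kr 296.50 trillion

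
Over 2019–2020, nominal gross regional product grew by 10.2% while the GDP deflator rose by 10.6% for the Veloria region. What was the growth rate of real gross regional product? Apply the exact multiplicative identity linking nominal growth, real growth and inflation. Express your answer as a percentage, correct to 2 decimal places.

-0.36%

(1 + g_nom) = (1 + g_real)(1 + π), so g_real = 1.1020 / 1.1060 − 1 = -0.00362.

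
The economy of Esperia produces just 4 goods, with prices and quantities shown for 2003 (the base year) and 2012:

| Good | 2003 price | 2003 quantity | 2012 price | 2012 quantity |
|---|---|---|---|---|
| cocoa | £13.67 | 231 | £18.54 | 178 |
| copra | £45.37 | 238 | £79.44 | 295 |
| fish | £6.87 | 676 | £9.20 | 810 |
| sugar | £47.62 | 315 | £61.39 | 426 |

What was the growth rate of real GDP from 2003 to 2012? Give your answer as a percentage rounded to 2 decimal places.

24.01%

Real GDP 2003 = Nominal GDP 2003 = 13.67·231 + 45.37·238 + 6.87·676 + 47.62·315 = 33600.25.
Real GDP 2012 (at 2003 prices) = 13.67·178 + 45.37·295 + 6.87·810 + 47.62·426 = 41668.23.
Real growth = 41668.23/33600.25 − 1 = 0.2401.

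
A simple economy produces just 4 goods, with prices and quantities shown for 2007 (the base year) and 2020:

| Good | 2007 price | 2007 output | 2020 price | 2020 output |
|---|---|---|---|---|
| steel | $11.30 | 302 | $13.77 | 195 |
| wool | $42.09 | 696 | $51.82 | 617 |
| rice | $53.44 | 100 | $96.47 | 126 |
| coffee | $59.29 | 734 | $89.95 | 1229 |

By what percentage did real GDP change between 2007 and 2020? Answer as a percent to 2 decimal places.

Real GDP 2007 = Nominal GDP 2007 = 11.30·302 + 42.09·696 + 53.44·100 + 59.29·734 = 81570.10.
Real GDP 2020 (at 2007 prices) = 11.30·195 + 42.09·617 + 53.44·126 + 59.29·1229 = 107773.88.
Real growth = 107773.88/81570.10 − 1 = 0.3212.

32.12%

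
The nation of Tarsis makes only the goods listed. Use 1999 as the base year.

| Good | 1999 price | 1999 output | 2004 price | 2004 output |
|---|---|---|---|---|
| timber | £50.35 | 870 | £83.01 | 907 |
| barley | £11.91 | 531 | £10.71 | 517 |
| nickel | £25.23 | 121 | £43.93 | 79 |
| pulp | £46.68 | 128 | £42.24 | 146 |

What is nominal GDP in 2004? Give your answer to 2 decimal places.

Nominal GDP 2004 = Σ (p_2004 × q_2004) = 83.01·907 + 10.71·517 + 43.93·79 + 42.24·146 = 90464.65.

£90464.65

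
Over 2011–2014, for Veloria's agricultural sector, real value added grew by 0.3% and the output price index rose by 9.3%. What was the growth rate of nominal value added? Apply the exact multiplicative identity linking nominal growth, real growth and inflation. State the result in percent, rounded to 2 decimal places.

9.63%

(1 + g_nom) = (1 + g_real)(1 + π) = 1.0030 × 1.0930 = 1.09628.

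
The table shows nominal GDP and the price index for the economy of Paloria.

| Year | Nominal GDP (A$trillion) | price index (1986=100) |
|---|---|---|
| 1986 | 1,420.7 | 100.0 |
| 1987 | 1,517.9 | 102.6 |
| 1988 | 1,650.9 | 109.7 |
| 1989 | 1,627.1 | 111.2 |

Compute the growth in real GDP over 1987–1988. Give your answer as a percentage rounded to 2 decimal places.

1.72%

Real GDP 1987 = 1517.9/1.026 = 1479.43.
Real GDP 1988 = 1650.9/1.097 = 1504.92.
Change = 1504.92/1479.43 − 1 = 0.0172.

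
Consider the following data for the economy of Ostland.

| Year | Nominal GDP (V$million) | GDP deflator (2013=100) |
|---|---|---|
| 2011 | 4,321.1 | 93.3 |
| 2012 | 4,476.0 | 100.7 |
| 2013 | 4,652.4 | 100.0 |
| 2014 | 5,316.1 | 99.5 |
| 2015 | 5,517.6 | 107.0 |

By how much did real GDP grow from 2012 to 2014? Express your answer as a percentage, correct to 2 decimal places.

Real GDP 2012 = 4476.0/1.007 = 4444.89.
Real GDP 2014 = 5316.1/0.995 = 5342.81.
Change = 5342.81/4444.89 − 1 = 0.2020.

20.20%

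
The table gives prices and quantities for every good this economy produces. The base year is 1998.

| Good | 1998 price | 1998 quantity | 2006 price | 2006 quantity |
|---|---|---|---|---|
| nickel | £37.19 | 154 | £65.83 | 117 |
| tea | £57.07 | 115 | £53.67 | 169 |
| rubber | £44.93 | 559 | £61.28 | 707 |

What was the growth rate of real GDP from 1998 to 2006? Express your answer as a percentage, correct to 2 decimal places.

22.34%

Real GDP 1998 = Nominal GDP 1998 = 37.19·154 + 57.07·115 + 44.93·559 = 37406.18.
Real GDP 2006 (at 1998 prices) = 37.19·117 + 57.07·169 + 44.93·707 = 45761.57.
Real growth = 45761.57/37406.18 − 1 = 0.2234.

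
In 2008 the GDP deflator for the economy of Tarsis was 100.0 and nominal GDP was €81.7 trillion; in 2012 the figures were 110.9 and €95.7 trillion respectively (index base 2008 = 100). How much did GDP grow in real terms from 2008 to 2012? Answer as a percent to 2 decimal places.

5.62%

Deflate each year: 2008 → 81.7/1.000 = 81.70; 2012 → 95.7/1.109 = 86.29.
So real GDP changed by 86.29/81.70 − 1 = 0.0562, i.e. 5.62%.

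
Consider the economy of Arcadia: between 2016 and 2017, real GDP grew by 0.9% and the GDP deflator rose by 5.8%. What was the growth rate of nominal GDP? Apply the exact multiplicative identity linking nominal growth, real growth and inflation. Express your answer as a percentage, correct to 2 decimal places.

6.75%

(1 + g_nom) = (1 + g_real)(1 + π) = 1.0090 × 1.0580 = 1.06752.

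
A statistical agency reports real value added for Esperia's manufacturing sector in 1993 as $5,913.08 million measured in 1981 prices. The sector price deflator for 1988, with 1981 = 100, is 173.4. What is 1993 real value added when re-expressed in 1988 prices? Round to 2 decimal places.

$10,253.28 million

Real value added in 1988 prices = Real value added in 1981 prices × (P_1988/P_1981) = 5913.08 × 1.734 = 10253.28.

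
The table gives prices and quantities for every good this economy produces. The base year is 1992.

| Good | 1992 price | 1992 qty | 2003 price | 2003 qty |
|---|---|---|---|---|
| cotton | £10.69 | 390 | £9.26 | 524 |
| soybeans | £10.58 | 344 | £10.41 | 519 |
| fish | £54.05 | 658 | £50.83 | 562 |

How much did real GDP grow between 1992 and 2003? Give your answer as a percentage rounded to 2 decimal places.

Real GDP 1992 = Nominal GDP 1992 = 10.69·390 + 10.58·344 + 54.05·658 = 43373.52.
Real GDP 2003 (at 1992 prices) = 10.69·524 + 10.58·519 + 54.05·562 = 41468.68.
Real growth = 41468.68/43373.52 − 1 = -0.0439.

-4.39%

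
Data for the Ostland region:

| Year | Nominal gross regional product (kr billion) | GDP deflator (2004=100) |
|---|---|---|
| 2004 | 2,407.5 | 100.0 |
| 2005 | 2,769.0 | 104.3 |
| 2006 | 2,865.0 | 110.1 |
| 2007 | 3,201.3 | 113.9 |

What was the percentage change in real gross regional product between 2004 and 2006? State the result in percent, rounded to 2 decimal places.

Real gross regional product 2004 = 2407.5/1.000 = 2407.50.
Real gross regional product 2006 = 2865.0/1.101 = 2602.18.
Change = 2602.18/2407.50 − 1 = 0.0809.

8.09%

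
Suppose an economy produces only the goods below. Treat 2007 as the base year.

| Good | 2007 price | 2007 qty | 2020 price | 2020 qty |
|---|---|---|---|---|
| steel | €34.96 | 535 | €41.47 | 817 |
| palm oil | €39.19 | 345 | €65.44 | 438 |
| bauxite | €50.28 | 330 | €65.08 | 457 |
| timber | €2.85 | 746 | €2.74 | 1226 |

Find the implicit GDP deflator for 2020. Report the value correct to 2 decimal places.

Nominal GDP 2020 = 41.47·817 + 65.44·438 + 65.08·457 + 2.74·1226 = 95644.51.
Real GDP 2020 (at 2007 prices) = 34.96·817 + 39.19·438 + 50.28·457 + 2.85·1226 = 72199.60.
Deflator = Nominal/Real × 100 = 95644.51/72199.60 × 100 = 132.472.

132.47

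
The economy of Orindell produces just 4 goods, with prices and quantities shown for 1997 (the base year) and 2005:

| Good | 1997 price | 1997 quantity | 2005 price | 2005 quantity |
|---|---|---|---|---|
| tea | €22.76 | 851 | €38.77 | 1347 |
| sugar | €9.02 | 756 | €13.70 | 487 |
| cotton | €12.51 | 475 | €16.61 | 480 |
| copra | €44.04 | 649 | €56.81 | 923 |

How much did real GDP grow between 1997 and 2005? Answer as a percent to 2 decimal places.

Real GDP 1997 = Nominal GDP 1997 = 22.76·851 + 9.02·756 + 12.51·475 + 44.04·649 = 60712.09.
Real GDP 2005 (at 1997 prices) = 22.76·1347 + 9.02·487 + 12.51·480 + 44.04·923 = 81704.18.
Real growth = 81704.18/60712.09 − 1 = 0.3458.

34.58%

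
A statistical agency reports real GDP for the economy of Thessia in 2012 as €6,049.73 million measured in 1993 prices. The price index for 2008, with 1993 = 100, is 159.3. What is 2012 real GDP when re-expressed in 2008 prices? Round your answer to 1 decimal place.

€9,637.2 million

Real GDP in 2008 prices = Real GDP in 1993 prices × (P_2008/P_1993) = 6049.73 × 1.593 = 9637.22.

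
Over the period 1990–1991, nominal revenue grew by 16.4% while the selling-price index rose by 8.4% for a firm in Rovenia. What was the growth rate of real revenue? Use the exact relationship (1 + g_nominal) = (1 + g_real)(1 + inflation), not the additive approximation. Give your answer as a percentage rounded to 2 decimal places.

(1 + g_nom) = (1 + g_real)(1 + π), so g_real = 1.1640 / 1.0840 − 1 = 0.07380.

7.38%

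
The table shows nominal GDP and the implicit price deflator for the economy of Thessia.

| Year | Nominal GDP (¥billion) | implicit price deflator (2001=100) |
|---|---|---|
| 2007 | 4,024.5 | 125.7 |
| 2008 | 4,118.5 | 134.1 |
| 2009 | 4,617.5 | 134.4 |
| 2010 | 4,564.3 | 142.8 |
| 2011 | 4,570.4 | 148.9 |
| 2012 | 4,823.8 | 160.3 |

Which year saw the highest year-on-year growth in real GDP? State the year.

2009

2008: real = 4118.5/1.341 = 3071.22; growth vs 2007 (3201.67) = -4.07%.
2009: real = 4617.5/1.344 = 3435.64; growth vs 2008 (3071.22) = 11.87%.
2010: real = 4564.3/1.428 = 3196.29; growth vs 2009 (3435.64) = -6.97%.
2011: real = 4570.4/1.489 = 3069.44; growth vs 2010 (3196.29) = -3.97%.
2012: real = 4823.8/1.603 = 3009.23; growth vs 2011 (3069.44) = -1.96%.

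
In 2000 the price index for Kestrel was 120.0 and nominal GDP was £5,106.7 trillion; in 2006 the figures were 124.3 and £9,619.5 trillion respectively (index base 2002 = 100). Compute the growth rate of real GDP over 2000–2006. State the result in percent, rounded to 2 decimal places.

81.85%

Deflate each year: 2000 → 5106.7/1.200 = 4255.58; 2006 → 9619.5/1.243 = 7738.94.
So real GDP changed by 7738.94/4255.58 − 1 = 0.8185, i.e. 81.85%.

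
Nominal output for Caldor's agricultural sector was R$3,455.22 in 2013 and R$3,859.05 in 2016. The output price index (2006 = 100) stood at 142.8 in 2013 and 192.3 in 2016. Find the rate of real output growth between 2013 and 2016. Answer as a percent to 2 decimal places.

-17.06%

Real output 2013 = 3455.22 / 1.428 = 2419.62.
Real output 2016 = 3859.05 / 1.923 = 2006.79.
Real growth = 2006.79 / 2419.62 − 1 = -0.1706.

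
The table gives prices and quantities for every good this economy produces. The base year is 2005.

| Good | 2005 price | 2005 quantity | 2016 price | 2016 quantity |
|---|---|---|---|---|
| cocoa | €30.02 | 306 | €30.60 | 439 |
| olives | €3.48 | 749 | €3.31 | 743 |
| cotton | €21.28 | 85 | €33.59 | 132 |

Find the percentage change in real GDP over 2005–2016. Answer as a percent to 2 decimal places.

Real GDP 2005 = Nominal GDP 2005 = 30.02·306 + 3.48·749 + 21.28·85 = 13601.44.
Real GDP 2016 (at 2005 prices) = 30.02·439 + 3.48·743 + 21.28·132 = 18573.38.
Real growth = 18573.38/13601.44 − 1 = 0.3655.

36.55%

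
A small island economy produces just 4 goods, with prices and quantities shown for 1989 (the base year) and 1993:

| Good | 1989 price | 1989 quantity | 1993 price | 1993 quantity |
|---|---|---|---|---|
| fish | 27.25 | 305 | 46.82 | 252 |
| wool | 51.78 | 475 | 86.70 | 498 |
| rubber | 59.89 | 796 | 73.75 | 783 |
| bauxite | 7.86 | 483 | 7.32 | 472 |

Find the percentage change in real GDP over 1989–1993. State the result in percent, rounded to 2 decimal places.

-1.33%

Real GDP 1989 = Nominal GDP 1989 = 27.25·305 + 51.78·475 + 59.89·796 + 7.86·483 = 84375.57.
Real GDP 1993 (at 1989 prices) = 27.25·252 + 51.78·498 + 59.89·783 + 7.86·472 = 83257.23.
Real growth = 83257.23/84375.57 − 1 = -0.0133.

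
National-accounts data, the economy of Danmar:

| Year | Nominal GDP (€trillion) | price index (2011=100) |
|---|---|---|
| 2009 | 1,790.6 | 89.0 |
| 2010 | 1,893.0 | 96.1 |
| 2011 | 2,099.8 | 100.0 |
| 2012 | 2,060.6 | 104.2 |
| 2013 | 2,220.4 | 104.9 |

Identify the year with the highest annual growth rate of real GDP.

2013

2010: real = 1893.0/0.961 = 1969.82; growth vs 2009 (2011.91) = -2.09%.
2011: real = 2099.8/1.000 = 2099.80; growth vs 2010 (1969.82) = 6.60%.
2012: real = 2060.6/1.042 = 1977.54; growth vs 2011 (2099.80) = -5.82%.
2013: real = 2220.4/1.049 = 2116.68; growth vs 2012 (1977.54) = 7.04%.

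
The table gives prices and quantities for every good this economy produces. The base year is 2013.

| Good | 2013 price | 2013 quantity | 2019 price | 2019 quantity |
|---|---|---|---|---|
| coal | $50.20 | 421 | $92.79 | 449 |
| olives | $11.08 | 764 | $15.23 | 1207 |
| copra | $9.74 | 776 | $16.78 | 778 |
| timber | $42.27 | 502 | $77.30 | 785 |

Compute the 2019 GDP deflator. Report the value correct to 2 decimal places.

174.48

Nominal GDP 2019 = 92.79·449 + 15.23·1207 + 16.78·778 + 77.30·785 = 133780.66.
Real GDP 2019 (at 2013 prices) = 50.20·449 + 11.08·1207 + 9.74·778 + 42.27·785 = 76673.03.
Deflator = Nominal/Real × 100 = 133780.66/76673.03 × 100 = 174.482.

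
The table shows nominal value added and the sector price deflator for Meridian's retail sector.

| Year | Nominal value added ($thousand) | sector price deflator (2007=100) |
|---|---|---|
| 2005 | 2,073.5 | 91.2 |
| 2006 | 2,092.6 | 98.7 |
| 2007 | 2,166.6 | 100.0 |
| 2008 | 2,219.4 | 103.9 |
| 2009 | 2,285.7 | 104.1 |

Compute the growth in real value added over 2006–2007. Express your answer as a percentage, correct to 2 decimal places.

Real value added 2006 = 2092.6/0.987 = 2120.16.
Real value added 2007 = 2166.6/1.000 = 2166.60.
Change = 2166.60/2120.16 − 1 = 0.0219.

2.19%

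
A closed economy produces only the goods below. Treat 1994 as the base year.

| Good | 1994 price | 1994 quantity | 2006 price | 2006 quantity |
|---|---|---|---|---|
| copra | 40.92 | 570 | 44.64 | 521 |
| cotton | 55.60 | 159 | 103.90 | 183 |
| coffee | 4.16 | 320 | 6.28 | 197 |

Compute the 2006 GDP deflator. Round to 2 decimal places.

134.64

Nominal GDP 2006 = 44.64·521 + 103.90·183 + 6.28·197 = 43508.30.
Real GDP 2006 (at 1994 prices) = 40.92·521 + 55.60·183 + 4.16·197 = 32313.64.
Deflator = Nominal/Real × 100 = 43508.30/32313.64 × 100 = 134.644.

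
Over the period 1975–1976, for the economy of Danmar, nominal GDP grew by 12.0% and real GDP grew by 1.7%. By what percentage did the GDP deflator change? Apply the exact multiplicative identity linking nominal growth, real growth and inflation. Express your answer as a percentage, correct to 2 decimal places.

(1 + g_nom) = (1 + g_real)(1 + π), so π = 1.1200 / 1.0170 − 1 = 0.10128.

10.13%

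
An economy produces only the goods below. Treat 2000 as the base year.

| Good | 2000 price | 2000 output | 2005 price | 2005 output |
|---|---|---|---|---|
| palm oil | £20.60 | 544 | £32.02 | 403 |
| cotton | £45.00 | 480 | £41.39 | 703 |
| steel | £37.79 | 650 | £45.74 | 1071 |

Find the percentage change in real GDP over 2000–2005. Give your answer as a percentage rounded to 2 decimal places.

Real GDP 2000 = Nominal GDP 2000 = 20.60·544 + 45.00·480 + 37.79·650 = 57369.90.
Real GDP 2005 (at 2000 prices) = 20.60·403 + 45.00·703 + 37.79·1071 = 80409.89.
Real growth = 80409.89/57369.90 − 1 = 0.4016.

40.16%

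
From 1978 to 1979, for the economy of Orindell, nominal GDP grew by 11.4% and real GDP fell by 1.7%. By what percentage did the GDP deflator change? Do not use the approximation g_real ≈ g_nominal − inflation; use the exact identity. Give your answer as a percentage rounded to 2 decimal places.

(1 + g_nom) = (1 + g_real)(1 + π), so π = 1.1140 / 0.9830 − 1 = 0.13327.

13.33%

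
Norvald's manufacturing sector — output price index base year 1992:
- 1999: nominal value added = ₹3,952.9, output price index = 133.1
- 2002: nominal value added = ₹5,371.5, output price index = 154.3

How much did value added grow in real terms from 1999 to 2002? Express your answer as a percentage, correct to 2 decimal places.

Deflate each year: 1999 → 3952.9/1.331 = 2969.87; 2002 → 5371.5/1.543 = 3481.21.
So real value added changed by 3481.21/2969.87 − 1 = 0.1722, i.e. 17.22%.

17.22%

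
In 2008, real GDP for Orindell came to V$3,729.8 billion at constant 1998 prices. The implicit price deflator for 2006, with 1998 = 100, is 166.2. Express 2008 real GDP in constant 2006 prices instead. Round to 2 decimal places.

Real GDP in 2006 prices = Real GDP in 1998 prices × (P_2006/P_1998) = 3729.8 × 1.662 = 6198.93.

V$6,198.93 billion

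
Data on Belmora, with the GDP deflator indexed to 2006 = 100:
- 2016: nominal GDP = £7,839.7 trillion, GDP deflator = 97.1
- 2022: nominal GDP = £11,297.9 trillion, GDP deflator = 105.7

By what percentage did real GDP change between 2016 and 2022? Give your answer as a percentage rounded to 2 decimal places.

32.39%

Real GDP 2016 = 7839.7 / 0.971 = 8073.84.
Real GDP 2022 = 11297.9 / 1.057 = 10688.65.
Real growth = 10688.65 / 8073.84 − 1 = 0.3239.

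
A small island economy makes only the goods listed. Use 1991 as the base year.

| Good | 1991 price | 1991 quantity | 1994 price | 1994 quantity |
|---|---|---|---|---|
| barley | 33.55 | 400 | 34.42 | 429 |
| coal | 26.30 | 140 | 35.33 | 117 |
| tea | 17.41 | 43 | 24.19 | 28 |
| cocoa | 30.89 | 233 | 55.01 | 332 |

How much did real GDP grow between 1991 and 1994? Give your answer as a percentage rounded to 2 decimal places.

Real GDP 1991 = Nominal GDP 1991 = 33.55·400 + 26.30·140 + 17.41·43 + 30.89·233 = 25048.00.
Real GDP 1994 (at 1991 prices) = 33.55·429 + 26.30·117 + 17.41·28 + 30.89·332 = 28213.01.
Real growth = 28213.01/25048.00 − 1 = 0.1264.

12.64%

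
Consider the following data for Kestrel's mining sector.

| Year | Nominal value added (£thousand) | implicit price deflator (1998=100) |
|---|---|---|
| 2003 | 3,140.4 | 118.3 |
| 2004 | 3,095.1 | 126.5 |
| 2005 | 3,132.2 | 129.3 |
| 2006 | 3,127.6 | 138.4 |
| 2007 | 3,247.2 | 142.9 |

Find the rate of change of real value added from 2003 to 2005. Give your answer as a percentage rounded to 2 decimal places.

Real value added 2003 = 3140.4/1.183 = 2654.61.
Real value added 2005 = 3132.2/1.293 = 2422.43.
Change = 2422.43/2654.61 − 1 = -0.0875.

-8.75%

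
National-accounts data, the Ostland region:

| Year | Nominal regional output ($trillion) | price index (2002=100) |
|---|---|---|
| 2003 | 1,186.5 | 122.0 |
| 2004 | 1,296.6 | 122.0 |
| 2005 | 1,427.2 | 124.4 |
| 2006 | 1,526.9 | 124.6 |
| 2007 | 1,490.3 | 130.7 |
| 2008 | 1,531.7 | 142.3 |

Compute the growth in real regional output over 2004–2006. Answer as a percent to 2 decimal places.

15.30%

Real regional output 2004 = 1296.6/1.220 = 1062.79.
Real regional output 2006 = 1526.9/1.246 = 1225.44.
Change = 1225.44/1062.79 − 1 = 0.1530.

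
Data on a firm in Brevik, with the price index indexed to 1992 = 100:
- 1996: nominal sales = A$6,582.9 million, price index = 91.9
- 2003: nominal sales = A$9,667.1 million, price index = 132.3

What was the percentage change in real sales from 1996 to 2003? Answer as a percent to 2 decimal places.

2.01%

Deflate each year: 1996 → 6582.9/0.919 = 7163.11; 2003 → 9667.1/1.323 = 7306.95.
So real sales changed by 7306.95/7163.11 − 1 = 0.0201, i.e. 2.01%.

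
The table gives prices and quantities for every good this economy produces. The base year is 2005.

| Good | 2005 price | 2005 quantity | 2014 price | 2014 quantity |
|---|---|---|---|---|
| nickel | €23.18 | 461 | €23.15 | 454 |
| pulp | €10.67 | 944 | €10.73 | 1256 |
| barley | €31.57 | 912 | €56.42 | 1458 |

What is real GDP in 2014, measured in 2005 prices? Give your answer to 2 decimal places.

€69954.30

Real GDP 2014 = Σ (p_2005 × q_2014) = 23.18·454 + 10.67·1256 + 31.57·1458 = 69954.30.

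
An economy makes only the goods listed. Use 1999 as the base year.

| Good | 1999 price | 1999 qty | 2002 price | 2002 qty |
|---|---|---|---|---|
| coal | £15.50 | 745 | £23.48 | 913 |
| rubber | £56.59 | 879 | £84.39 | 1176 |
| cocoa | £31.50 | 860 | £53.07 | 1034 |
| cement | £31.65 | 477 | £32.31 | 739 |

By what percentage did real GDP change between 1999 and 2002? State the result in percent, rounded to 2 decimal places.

Real GDP 1999 = Nominal GDP 1999 = 15.50·745 + 56.59·879 + 31.50·860 + 31.65·477 = 103477.16.
Real GDP 2002 (at 1999 prices) = 15.50·913 + 56.59·1176 + 31.50·1034 + 31.65·739 = 136661.69.
Real growth = 136661.69/103477.16 − 1 = 0.3207.

32.07%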